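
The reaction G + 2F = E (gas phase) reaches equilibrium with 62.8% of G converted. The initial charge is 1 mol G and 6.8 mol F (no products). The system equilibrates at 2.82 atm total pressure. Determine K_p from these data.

Basis: 1 mol G initially; let X = conversion of G. Extent ξ = X.
Mole table: n_G = 1 − X; n_F = 6.8 − 2X; n_E = X.
Summing: n_T = 7.8 − 2X.
At X = 0.628: n_G = 0.372, n_F = 5.54, n_E = 0.628, n_T = 6.54.
p_i = (n_i/n_T)·P. K_p = p_E / (p_G p_F^2) = 0.296 atm^-2.

K_p = 0.296 atm^-2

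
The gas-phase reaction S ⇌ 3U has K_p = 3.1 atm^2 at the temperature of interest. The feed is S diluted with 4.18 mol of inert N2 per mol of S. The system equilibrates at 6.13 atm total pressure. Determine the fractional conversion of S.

X = 0.403

Let X = conversion of S (basis 1 mol S); extent of reaction ξ = X.
Moles: n_S = 1 − X; n_U = 3X; n_I = 4.18 (inert).
Total moles n_T = 5.18 + 2X.
With p_i = (n_i/n_T)P, K_p = p_U^3 / (p_S).
Substituting and setting equal to 3.1 atm^2 gives a polynomial in X; the root in (0,1) is X = 0.403.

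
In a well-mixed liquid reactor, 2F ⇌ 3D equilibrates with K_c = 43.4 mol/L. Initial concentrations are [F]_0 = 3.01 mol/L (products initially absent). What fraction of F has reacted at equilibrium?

Let X = conversion of F; extent ξ = 3.01X/2 mol/L.
Concentrations: [F] = 3.01 − 3.01X; [D] = 4.51X.
K_c = [D]^3 / ([F]^2).
Setting equal to 43.4 and solving for X on (0,1) gives X = 0.710.

X = 0.710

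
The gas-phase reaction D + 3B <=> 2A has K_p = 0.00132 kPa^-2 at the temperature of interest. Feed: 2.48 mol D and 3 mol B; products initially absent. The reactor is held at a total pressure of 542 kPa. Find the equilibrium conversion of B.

X = 0.865

Let X = conversion of B (basis 3 mol B); extent of reaction ξ = X.
At extent ξ: n_D = 2.48 − X; n_B = 3 − 3X; n_A = 2X.
Total moles n_T = 5.48 − 2X.
With p_i = (n_i/n_T)P, K_p = p_A^2 / (p_D p_B^3).
Setting this equal to 0.00132 kPa^-2 and taking the physical root (0 < X < 1) gives X = 0.865.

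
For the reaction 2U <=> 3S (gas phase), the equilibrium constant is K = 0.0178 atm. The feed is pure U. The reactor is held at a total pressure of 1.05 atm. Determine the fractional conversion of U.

Basis: 1 mol U initially; let X = conversion of U. Extent ξ = 0.5X.
Mole table: n_U = 1 − X; n_S = 1.5X.
Total moles n_T = 1 + 0.5X.
Mole fractions y_i = n_i/n_T; K = p_S^3 / (p_U^2) with p_i = y_i·P.
Equating to 0.0178 atm and solving on 0 < X < 1: X = 0.157.

X = 0.157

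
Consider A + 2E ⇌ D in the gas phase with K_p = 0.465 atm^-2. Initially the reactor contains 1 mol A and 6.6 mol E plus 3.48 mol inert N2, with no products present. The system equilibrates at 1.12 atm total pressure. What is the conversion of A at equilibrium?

Basis: 1 mol A initially; let X = conversion of A. Extent ξ = X.
Mole table: n_A = 1 − X; n_E = 6.6 − 2X; n_D = X; n_I = 3.48 (inert).
Total moles n_T = 11.1 − 2X.
y_i = n_i/n_T, p_i = y_i·P. K_p = p_D / (p_A p_E^2).
This yields a degree-3 equation in X; solving on (0,1), X = 0.166.

X = 0.166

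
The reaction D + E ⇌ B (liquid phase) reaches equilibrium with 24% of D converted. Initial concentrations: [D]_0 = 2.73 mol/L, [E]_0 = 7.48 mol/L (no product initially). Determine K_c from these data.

Let X = conversion of D.
Concentrations: [D] = 2.73 − 2.73X; [E] = 7.48 − 2.73X; [B] = 2.73X.
At X = 0.24: [D] = 2.07, [E] = 6.82, [B] = 0.655.
K_c = [B] / ([D] [E]) = 0.0463 L/mol.

K_c = 0.0463 L/mol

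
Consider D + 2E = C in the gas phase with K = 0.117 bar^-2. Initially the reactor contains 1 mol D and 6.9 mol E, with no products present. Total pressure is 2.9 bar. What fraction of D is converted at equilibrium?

Take 1 mol D as basis and let X be its fractional conversion, so ξ = X.
At extent ξ: n_D = 1 − X; n_E = 6.9 − 2X; n_C = X.
Summing: n_T = 7.9 − 2X.
y_i = n_i/n_T, p_i = y_i·P. K = p_C / (p_D p_E^2).
Setting this equal to 0.117 bar^-2 and taking the physical root (0 < X < 1) gives X = 0.420.

X = 0.420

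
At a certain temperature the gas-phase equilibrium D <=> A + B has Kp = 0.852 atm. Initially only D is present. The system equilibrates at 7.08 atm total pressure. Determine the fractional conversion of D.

Take 1 mol D as basis and let X be its fractional conversion, so ξ = X.
At extent ξ: n_D = 1 − X; n_A = X; n_B = X.
Total moles n_T = 1 + X.
Mole fractions y_i = n_i/n_T; Kp = p_A p_B / (p_D) with p_i = y_i·P.
Substituting and setting equal to 0.852 atm gives a polynomial in X; the root in (0,1) is X = 0.328.

X = 0.328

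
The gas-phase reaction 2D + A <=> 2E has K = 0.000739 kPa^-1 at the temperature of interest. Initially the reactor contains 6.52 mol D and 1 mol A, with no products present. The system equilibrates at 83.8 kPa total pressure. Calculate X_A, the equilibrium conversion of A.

Let X = conversion of A (basis 1 mol A); extent of reaction ξ = X.
At extent ξ: n_D = 6.52 − 2X; n_A = 1 − X; n_E = 2X.
n_T = Σnᵢ = 7.52 − X.
Mole fractions y_i = n_i/n_T; K = p_E^2 / (p_D^2 p_A) with p_i = y_i·P.
Equating to 0.000739 kPa^-1 and solving on 0 < X < 1: X = 0.242.

X = 0.242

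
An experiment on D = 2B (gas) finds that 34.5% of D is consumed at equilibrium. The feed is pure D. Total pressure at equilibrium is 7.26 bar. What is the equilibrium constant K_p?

Basis: 1 mol D initially; let X = conversion of D. Extent ξ = X.
Moles: n_D = 1 − X; n_B = 2X.
Total moles n_T = 1 + X.
At X = 0.345: n_D = 0.655, n_B = 0.69, n_T = 1.34.
p_i = (n_i/n_T)·P. K_p = p_B^2 / (p_D) = 3.92 bar.

K_p = 3.92 bar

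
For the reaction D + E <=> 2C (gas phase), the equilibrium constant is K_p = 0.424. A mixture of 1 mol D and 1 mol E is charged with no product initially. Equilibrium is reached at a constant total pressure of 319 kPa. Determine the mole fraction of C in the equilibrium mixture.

Let X = conversion of D (basis 1 mol D); extent of reaction ξ = X.
Mole table: n_D = 1 − X; n_E = 1 − X; n_C = 2X.
Total moles n_T = 2 (Δν = 0, constant).
y_i = n_i/n_T, p_i = y_i·P. K_p = p_C^2 / (p_D p_E).
Substituting and setting equal to 0.424 gives a polynomial in X; the root in (0,1) is X = 0.246.
Then n_C = 0.491, n_T = 2, so y_C = 0.246.

y_C = 0.246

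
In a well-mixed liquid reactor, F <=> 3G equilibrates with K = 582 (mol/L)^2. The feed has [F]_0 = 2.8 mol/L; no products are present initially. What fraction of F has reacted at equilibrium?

Let X = conversion of F; extent ξ = 2.8·X mol/L.
Concentrations: [F] = 2.8 − 2.8X; [G] = 8.4X.
K = [G]^3 / ([F]).
Setting equal to 582 and solving for X on (0,1) gives X = 0.808.

X = 0.808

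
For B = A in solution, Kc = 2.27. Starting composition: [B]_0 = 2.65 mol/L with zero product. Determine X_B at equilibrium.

X = 0.694

Let X = conversion of B; extent ξ = 2.65·X mol/L.
Concentrations: [B] = 2.65 − 2.65X; [A] = 2.65X.
Kc = [A] / ([B]).
Setting equal to 2.27 and solving for X on (0,1) gives X = 0.694.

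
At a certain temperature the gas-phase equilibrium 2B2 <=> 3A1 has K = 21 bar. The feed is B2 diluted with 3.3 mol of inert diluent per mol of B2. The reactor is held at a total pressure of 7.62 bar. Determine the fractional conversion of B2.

X = 0.700

Take 1 mol B2 as basis and let X be its fractional conversion, so ξ = 0.5X.
Species balance: n_B2 = 1 − X; n_A1 = 1.5X; n_I = 3.3 (inert).
Total moles n_T = 4.3 + 0.5X.
Mole fractions y_i = n_i/n_T; K = p_A1^3 / (p_B2^2) with p_i = y_i·P.
Setting this equal to 21 bar and taking the physical root (0 < X < 1) gives X = 0.700.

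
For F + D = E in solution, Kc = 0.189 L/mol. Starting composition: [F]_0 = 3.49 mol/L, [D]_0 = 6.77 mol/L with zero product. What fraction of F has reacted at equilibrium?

Let X = conversion of F; extent ξ = 3.49·X mol/L.
Concentrations: [F] = 3.49 − 3.49X; [D] = 6.77 − 3.49X; [E] = 3.49X.
Kc = [E] / ([F] [D]).
This equals 0.189 at X = 0.489 (the root in 0 < X < 1).

X = 0.489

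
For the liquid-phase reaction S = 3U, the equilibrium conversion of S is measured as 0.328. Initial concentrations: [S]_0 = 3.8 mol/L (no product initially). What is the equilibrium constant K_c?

K_c = 20.5 (mol/L)^2

Let X = conversion of S.
Concentrations: [S] = 3.8 − 3.8X; [U] = 11.4X.
At X = 0.328: [S] = 2.55, [U] = 3.74.
K_c = [U]^3 / ([S]) = 20.5 (mol/L)^2.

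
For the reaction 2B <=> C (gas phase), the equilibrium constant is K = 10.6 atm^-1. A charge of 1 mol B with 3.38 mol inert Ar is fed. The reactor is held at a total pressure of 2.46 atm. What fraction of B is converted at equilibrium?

Take 1 mol B as basis and let X be its fractional conversion, so ξ = 0.5X.
Mole table: n_B = 1 − X; n_C = 0.5X; n_I = 3.38 (inert).
Total moles n_T = 4.38 − 0.5X.
Mole fractions y_i = n_i/n_T; K = p_C / (p_B^2) with p_i = y_i·P.
This yields a degree-2 equation in X; solving on (0,1), X = 0.759.

X = 0.759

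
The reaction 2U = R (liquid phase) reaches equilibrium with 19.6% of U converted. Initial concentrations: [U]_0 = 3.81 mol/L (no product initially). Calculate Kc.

Kc = 0.0398 L/mol

Let X = conversion of U.
Concentrations: [U] = 3.81 − 3.81X; [R] = 1.91X.
At X = 0.196: [U] = 3.06, [R] = 0.373.
Kc = [R] / ([U]^2) = 0.0398 L/mol.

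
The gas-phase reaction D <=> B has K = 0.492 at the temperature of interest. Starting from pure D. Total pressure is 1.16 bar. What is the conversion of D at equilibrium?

X = 0.330

Take 1 mol D as basis and let X be its fractional conversion, so ξ = X.
Moles: n_D = 1 − X; n_B = X.
Since Δν = 0, n_T = 1 throughout.
y_i = n_i/n_T, p_i = y_i·P. K = p_B / (p_D).
Setting this equal to 0.492 and taking the physical root (0 < X < 1) gives X = 0.330.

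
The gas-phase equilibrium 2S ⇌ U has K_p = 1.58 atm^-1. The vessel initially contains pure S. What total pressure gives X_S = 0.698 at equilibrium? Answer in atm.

P = 1.58 atm

Basis: 1 mol S initially; let X = conversion of S. Extent ξ = 0.5X.
Mole table: n_S = 1 − X; n_U = 0.5X.
Summing: n_T = 1 − 0.5X.
K_p = p_U / (p_S^2) with p_i = (n_i/n_T)·P.
At X = 0.698: the mole-fraction product g(X) = Π y_i^ν_i = 2.491. Since K_p = g(X)·P^{-1}, P = (g/K_p)^(1/1) = (2.491/1.58)^(1/1) = 1.58 atm.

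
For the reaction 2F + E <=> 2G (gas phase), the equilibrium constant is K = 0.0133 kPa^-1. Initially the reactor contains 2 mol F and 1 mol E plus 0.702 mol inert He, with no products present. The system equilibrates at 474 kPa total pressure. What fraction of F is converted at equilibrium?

Let X = conversion of F (basis 2 mol F); extent of reaction ξ = X.
Species balance: n_F = 2 − 2X; n_E = 1 − X; n_G = 2X; n_I = 0.702 (inert).
Total moles n_T = 3.7 − X.
With p_i = (n_i/n_T)P, K = p_G^2 / (p_F^2 p_E).
Equating to 0.0133 kPa^-1 and solving on 0 < X < 1: X = 0.498.

X = 0.498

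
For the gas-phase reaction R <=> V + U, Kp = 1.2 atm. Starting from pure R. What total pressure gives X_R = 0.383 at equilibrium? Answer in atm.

P = 6.98 atm

Let X = conversion of R (basis 1 mol R); extent of reaction ξ = X.
Species balance: n_R = 1 − X; n_V = X; n_U = X.
Total moles n_T = 1 + X.
Kp = p_V p_U / (p_R) with p_i = (n_i/n_T)·P.
At X = 0.383: the mole-fraction product g(X) = Π y_i^ν_i = 0.1719. Since Kp = g(X)·P^{1}, P = (Kp/g)^(1/1) = (1.2/0.1719)^(1/1) = 6.98 atm.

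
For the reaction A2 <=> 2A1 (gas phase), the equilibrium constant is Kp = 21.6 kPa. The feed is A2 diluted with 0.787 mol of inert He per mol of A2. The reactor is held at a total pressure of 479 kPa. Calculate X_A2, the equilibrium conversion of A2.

X = 0.137

Let X = conversion of A2 (basis 1 mol A2); extent of reaction ξ = X.
At extent ξ: n_A2 = 1 − X; n_A1 = 2X; n_I = 0.787 (inert).
Total moles n_T = 1.79 + X.
Mole fractions y_i = n_i/n_T; Kp = p_A1^2 / (p_A2) with p_i = y_i·P.
Equating to 21.6 kPa and solving on 0 < X < 1: X = 0.137.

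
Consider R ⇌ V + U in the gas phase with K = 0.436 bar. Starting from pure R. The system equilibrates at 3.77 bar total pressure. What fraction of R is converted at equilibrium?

X = 0.322

Let X = conversion of R (basis 1 mol R); extent of reaction ξ = X.
Species balance: n_R = 1 − X; n_V = X; n_U = X.
Summing: n_T = 1 + X.
Mole fractions y_i = n_i/n_T; K = p_V p_U / (p_R) with p_i = y_i·P.
Substituting and setting equal to 0.436 bar gives a polynomial in X; the root in (0,1) is X = 0.322.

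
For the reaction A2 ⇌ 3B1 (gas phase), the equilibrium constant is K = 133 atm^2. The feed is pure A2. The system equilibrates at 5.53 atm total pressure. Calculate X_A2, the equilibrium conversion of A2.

Let X = conversion of A2 (basis 1 mol A2); extent of reaction ξ = X.
At extent ξ: n_A2 = 1 − X; n_B1 = 3X.
Summing: n_T = 1 + 2X.
y_i = n_i/n_T, p_i = y_i·P. K = p_B1^3 / (p_A2).
Substituting and setting equal to 133 atm^2 gives a polynomial in X; the root in (0,1) is X = 0.664.

X = 0.664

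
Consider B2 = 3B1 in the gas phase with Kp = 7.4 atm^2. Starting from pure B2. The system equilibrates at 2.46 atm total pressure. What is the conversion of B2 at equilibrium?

X = 0.448

Let X = conversion of B2 (basis 1 mol B2); extent of reaction ξ = X.
Species balance: n_B2 = 1 − X; n_B1 = 3X.
Summing: n_T = 1 + 2X.
With p_i = (n_i/n_T)P, Kp = p_B1^3 / (p_B2).
This yields a degree-3 equation in X; solving on (0,1), X = 0.448.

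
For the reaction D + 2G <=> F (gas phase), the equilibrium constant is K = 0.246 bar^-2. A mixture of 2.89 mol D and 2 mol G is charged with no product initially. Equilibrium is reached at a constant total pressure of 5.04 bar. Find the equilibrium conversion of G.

X = 0.619

Let X = conversion of G (basis 2 mol G); extent of reaction ξ = X.
Mole table: n_D = 2.89 − X; n_G = 2 − 2X; n_F = X.
Total moles n_T = 4.89 − 2X.
With p_i = (n_i/n_T)P, K = p_F / (p_D p_G^2).
Substituting and setting equal to 0.246 bar^-2 gives a polynomial in X; the root in (0,1) is X = 0.619.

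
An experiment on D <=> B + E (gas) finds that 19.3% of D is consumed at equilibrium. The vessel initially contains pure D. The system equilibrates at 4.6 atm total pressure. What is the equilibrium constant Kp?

Kp = 0.178 atm

Take 1 mol D as basis and let X be its fractional conversion, so ξ = X.
At extent ξ: n_D = 1 − X; n_B = X; n_E = X.
n_T = Σnᵢ = 1 + X.
At X = 0.193: n_D = 0.807, n_B = 0.193, n_E = 0.193, n_T = 1.19.
p_i = (n_i/n_T)·P. Kp = p_B p_E / (p_D) = 0.178 atm.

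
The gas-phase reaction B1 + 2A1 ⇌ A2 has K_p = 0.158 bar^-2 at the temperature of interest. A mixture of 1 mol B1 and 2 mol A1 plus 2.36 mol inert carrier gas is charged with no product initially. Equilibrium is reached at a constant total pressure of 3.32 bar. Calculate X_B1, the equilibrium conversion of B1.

Let X = conversion of B1 (basis 1 mol B1); extent of reaction ξ = X.
Moles: n_B1 = 1 − X; n_A1 = 2 − 2X; n_A2 = X; n_I = 2.36 (inert).
Total moles n_T = 5.36 − 2X.
y_i = n_i/n_T, p_i = y_i·P. K_p = p_A2 / (p_B1 p_A1^2).
Setting this equal to 0.158 bar^-2 and taking the physical root (0 < X < 1) gives X = 0.162.

X = 0.162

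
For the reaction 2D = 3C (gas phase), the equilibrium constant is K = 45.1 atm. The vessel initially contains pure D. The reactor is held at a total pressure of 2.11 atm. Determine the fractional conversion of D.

X = 0.771

Take 1 mol D as basis and let X be its fractional conversion, so ξ = 0.5X.
Species balance: n_D = 1 − X; n_C = 1.5X.
Summing: n_T = 1 + 0.5X.
Mole fractions y_i = n_i/n_T; K = p_C^3 / (p_D^2) with p_i = y_i·P.
Setting this equal to 45.1 atm and taking the physical root (0 < X < 1) gives X = 0.771.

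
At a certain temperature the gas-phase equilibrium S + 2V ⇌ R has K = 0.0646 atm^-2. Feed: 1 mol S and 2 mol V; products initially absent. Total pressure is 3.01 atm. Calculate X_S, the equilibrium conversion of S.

X = 0.184

Let X = conversion of S (basis 1 mol S); extent of reaction ξ = X.
Moles: n_S = 1 − X; n_V = 2 − 2X; n_R = X.
Total moles n_T = 3 − 2X.
y_i = n_i/n_T, p_i = y_i·P. K = p_R / (p_S p_V^2).
Substituting and setting equal to 0.0646 atm^-2 gives a polynomial in X; the root in (0,1) is X = 0.184.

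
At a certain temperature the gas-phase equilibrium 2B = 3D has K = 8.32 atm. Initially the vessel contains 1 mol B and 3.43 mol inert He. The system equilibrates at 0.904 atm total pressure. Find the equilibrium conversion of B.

X = 0.802

Take 1 mol B as basis and let X be its fractional conversion, so ξ = 0.5X.
At extent ξ: n_B = 1 − X; n_D = 1.5X; n_I = 3.43 (inert).
n_T = Σnᵢ = 4.43 + 0.5X.
Mole fractions y_i = n_i/n_T; K = p_D^3 / (p_B^2) with p_i = y_i·P.
Equating to 8.32 atm and solving on 0 < X < 1: X = 0.802.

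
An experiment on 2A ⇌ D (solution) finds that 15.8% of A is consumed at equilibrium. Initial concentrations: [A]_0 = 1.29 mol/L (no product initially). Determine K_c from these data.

K_c = 0.0864 L/mol

Let X = conversion of A.
Concentrations: [A] = 1.29 − 1.29X; [D] = 0.645X.
At X = 0.158: [A] = 1.09, [D] = 0.102.
K_c = [D] / ([A]^2) = 0.0864 L/mol.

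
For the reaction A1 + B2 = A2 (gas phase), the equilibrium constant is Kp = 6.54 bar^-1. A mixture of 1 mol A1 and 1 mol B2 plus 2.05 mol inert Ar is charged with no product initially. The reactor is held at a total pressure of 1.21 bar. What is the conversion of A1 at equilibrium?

X = 0.519

Let X = conversion of A1 (basis 1 mol A1); extent of reaction ξ = X.
Mole table: n_A1 = 1 − X; n_B2 = 1 − X; n_A2 = X; n_I = 2.05 (inert).
n_T = Σnᵢ = 4.05 − X.
With p_i = (n_i/n_T)P, Kp = p_A2 / (p_A1 p_B2).
Substituting and setting equal to 6.54 bar^-1 gives a polynomial in X; the root in (0,1) is X = 0.519.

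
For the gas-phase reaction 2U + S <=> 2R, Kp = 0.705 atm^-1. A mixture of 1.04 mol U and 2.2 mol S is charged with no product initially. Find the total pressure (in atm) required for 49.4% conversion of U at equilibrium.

Take 1.04 mol U as basis and let X be its fractional conversion, so ξ = 0.52X.
Species balance: n_U = 1.04 − 1.04X; n_S = 2.2 − 0.52X; n_R = 1.04X.
n_T = Σnᵢ = 3.24 − 0.52X.
Kp = p_R^2 / (p_U^2 p_S) with p_i = (n_i/n_T)·P.
At X = 0.494: the mole-fraction product g(X) = Π y_i^ν_i = 1.463. Since Kp = g(X)·P^{-1}, P = (g/Kp)^(1/1) = (1.463/0.705)^(1/1) = 2.08 atm.

P = 2.08 atm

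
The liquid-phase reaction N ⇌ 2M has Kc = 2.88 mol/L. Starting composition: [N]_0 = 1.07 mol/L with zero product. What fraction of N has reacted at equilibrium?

X = 0.550

Let X = conversion of N; extent ξ = 1.07·X mol/L.
Concentrations: [N] = 1.07 − 1.07X; [M] = 2.14X.
Kc = [M]^2 / ([N]).
Solving Kc = 2.88 for X ∈ (0,1): X = 0.550.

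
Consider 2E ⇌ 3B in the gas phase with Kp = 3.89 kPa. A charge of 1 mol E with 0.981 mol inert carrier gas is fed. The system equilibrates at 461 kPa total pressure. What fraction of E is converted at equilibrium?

X = 0.154

Take 1 mol E as basis and let X be its fractional conversion, so ξ = 0.5X.
Moles: n_E = 1 − X; n_B = 1.5X; n_I = 0.981 (inert).
Summing: n_T = 1.98 + 0.5X.
With p_i = (n_i/n_T)P, Kp = p_B^3 / (p_E^2).
Equating to 3.89 kPa and solving on 0 < X < 1: X = 0.154.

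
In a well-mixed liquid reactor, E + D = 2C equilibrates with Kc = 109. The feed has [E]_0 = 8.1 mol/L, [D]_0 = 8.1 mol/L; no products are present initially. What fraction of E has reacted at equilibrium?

Let X = conversion of E; extent ξ = 8.1·X mol/L.
Concentrations: [E] = 8.1 − 8.1X; [D] = 8.1 − 8.1X; [C] = 16.2X.
Kc = [C]^2 / ([E] [D]).
This equals 109 at X = 0.839 (the root in 0 < X < 1).

X = 0.839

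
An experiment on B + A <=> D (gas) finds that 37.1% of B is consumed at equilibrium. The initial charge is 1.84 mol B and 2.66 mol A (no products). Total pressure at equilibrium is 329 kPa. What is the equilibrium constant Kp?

Kp = 0.00346 kPa^-1

Take 1.84 mol B as basis and let X be its fractional conversion, so ξ = 1.84X.
Mole table: n_B = 1.84 − 1.84X; n_A = 2.66 − 1.84X; n_D = 1.84X.
n_T = Σnᵢ = 4.5 − 1.84X.
At X = 0.371: n_B = 1.16, n_A = 1.98, n_D = 0.683, n_T = 3.82.
p_i = (n_i/n_T)·P. Kp = p_D / (p_B p_A) = 0.00346 kPa^-1.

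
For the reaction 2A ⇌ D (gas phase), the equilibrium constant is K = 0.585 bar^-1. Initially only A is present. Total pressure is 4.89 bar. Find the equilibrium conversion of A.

Basis: 1 mol A initially; let X = conversion of A. Extent ξ = 0.5X.
Moles: n_A = 1 − X; n_D = 0.5X.
Total moles n_T = 1 − 0.5X.
With p_i = (n_i/n_T)P, K = p_D / (p_A^2).
Substituting and setting equal to 0.585 bar^-1 gives a polynomial in X; the root in (0,1) is X = 0.717.

X = 0.717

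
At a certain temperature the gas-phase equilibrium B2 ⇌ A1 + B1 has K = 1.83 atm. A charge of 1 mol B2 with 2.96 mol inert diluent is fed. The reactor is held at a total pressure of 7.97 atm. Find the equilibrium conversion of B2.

Basis: 1 mol B2 initially; let X = conversion of B2. Extent ξ = X.
Moles: n_B2 = 1 − X; n_A1 = X; n_B1 = X; n_I = 2.96 (inert).
Total moles n_T = 3.96 + X.
With p_i = (n_i/n_T)P, K = p_A1 p_B1 / (p_B2).
Substituting and setting equal to 1.83 atm gives a polynomial in X; the root in (0,1) is X = 0.627.

X = 0.627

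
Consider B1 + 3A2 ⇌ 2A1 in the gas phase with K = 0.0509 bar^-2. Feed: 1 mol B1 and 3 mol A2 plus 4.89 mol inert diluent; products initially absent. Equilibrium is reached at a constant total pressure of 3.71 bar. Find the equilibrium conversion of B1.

Take 1 mol B1 as basis and let X be its fractional conversion, so ξ = X.
At extent ξ: n_B1 = 1 − X; n_A2 = 3 − 3X; n_A1 = 2X; n_I = 4.89 (inert).
Summing: n_T = 8.89 − 2X.
y_i = n_i/n_T, p_i = y_i·P. K = p_A1^2 / (p_B1 p_A2^3).
Substituting and setting equal to 0.0509 bar^-2 gives a polynomial in X; the root in (0,1) is X = 0.174.

X = 0.174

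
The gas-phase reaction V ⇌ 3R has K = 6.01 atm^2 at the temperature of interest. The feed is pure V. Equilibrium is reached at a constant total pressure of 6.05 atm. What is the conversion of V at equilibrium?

X = 0.214

Take 1 mol V as basis and let X be its fractional conversion, so ξ = X.
Mole table: n_V = 1 − X; n_R = 3X.
Summing: n_T = 1 + 2X.
y_i = n_i/n_T, p_i = y_i·P. K = p_R^3 / (p_V).
Equating to 6.01 atm^2 and solving on 0 < X < 1: X = 0.214.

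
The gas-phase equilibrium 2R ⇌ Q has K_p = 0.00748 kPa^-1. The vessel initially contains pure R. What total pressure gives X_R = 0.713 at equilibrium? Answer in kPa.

Let X = conversion of R (basis 1 mol R); extent of reaction ξ = 0.5X.
Moles: n_R = 1 − X; n_Q = 0.5X.
Total moles n_T = 1 − 0.5X.
K_p = p_Q / (p_R^2) with p_i = (n_i/n_T)·P.
At X = 0.713: the mole-fraction product g(X) = Π y_i^ν_i = 2.785. Since K_p = g(X)·P^{-1}, P = (g/K_p)^(1/1) = (2.785/0.00748)^(1/1) = 372 kPa.

P = 372 kPa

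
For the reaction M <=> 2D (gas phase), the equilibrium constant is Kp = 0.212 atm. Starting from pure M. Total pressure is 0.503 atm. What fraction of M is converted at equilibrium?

Take 1 mol M as basis and let X be its fractional conversion, so ξ = X.
At extent ξ: n_M = 1 − X; n_D = 2X.
Summing: n_T = 1 + X.
With p_i = (n_i/n_T)P, Kp = p_D^2 / (p_M).
Setting this equal to 0.212 atm and taking the physical root (0 < X < 1) gives X = 0.309.

X = 0.309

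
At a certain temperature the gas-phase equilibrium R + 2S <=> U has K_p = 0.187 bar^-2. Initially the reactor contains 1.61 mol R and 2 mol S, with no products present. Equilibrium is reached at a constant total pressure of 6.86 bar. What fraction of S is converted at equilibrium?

Basis: 2 mol S initially; let X = conversion of S. Extent ξ = X.
Species balance: n_R = 1.61 − X; n_S = 2 − 2X; n_U = X.
Total moles n_T = 3.61 − 2X.
y_i = n_i/n_T, p_i = y_i·P. K_p = p_U / (p_R p_S^2).
This yields a degree-3 equation in X; solving on (0,1), X = 0.676.

X = 0.676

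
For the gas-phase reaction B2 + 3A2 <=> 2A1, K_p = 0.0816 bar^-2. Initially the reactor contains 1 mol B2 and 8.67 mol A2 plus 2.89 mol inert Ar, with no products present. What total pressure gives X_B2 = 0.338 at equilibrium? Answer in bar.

Let X = conversion of B2 (basis 1 mol B2); extent of reaction ξ = X.
Moles: n_B2 = 1 − X; n_A2 = 8.67 − 3X; n_A1 = 2X; n_I = 2.89 (inert).
n_T = Σnᵢ = 12.6 − 2X.
K_p = p_A1^2 / (p_B2 p_A2^3) with p_i = (n_i/n_T)·P.
At X = 0.338: the mole-fraction product g(X) = Π y_i^ν_i = 0.2172. Since K_p = g(X)·P^{-2}, P = (g/K_p)^(1/2) = (0.2172/0.0816)^(1/2) = 1.63 bar.

P = 1.63 bar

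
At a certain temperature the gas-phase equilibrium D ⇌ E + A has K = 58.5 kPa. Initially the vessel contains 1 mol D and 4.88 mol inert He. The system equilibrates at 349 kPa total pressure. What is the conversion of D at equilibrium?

Let X = conversion of D (basis 1 mol D); extent of reaction ξ = X.
Mole table: n_D = 1 − X; n_E = X; n_A = X; n_I = 4.88 (inert).
Total moles n_T = 5.88 + X.
y_i = n_i/n_T, p_i = y_i·P. K = p_E p_A / (p_D).
Equating to 58.5 kPa and solving on 0 < X < 1: X = 0.633.

X = 0.633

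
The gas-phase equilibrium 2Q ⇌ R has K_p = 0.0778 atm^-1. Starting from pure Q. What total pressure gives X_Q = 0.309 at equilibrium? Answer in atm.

Basis: 1 mol Q initially; let X = conversion of Q. Extent ξ = 0.5X.
Mole table: n_Q = 1 − X; n_R = 0.5X.
Summing: n_T = 1 − 0.5X.
K_p = p_R / (p_Q^2) with p_i = (n_i/n_T)·P.
At X = 0.309: the mole-fraction product g(X) = Π y_i^ν_i = 0.2736. Since K_p = g(X)·P^{-1}, P = (g/K_p)^(1/1) = (0.2736/0.0778)^(1/1) = 3.52 atm.

P = 3.52 atm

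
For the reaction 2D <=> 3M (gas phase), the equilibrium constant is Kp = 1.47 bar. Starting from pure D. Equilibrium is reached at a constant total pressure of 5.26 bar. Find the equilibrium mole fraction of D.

y_D = 0.557

Take 1 mol D as basis and let X be its fractional conversion, so ξ = 0.5X.
Species balance: n_D = 1 − X; n_M = 1.5X.
Total moles n_T = 1 + 0.5X.
y_i = n_i/n_T, p_i = y_i·P. Kp = p_M^3 / (p_D^2).
Equating to 1.47 bar and solving on 0 < X < 1: X = 0.346.
Then n_D = 0.654, n_T = 1.17, so y_D = 0.557.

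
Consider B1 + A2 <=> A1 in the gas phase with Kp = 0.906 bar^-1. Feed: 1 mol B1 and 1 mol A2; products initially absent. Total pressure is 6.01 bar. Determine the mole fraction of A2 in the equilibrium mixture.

Take 1 mol B1 as basis and let X be its fractional conversion, so ξ = X.
At extent ξ: n_B1 = 1 − X; n_A2 = 1 − X; n_A1 = X.
Total moles n_T = 2 − X.
With p_i = (n_i/n_T)P, Kp = p_A1 / (p_B1 p_A2).
Substituting and setting equal to 0.906 bar^-1 gives a polynomial in X; the root in (0,1) is X = 0.606.
Then n_A2 = 0.394, n_T = 1.39, so y_A2 = 0.283.

y_A2 = 0.283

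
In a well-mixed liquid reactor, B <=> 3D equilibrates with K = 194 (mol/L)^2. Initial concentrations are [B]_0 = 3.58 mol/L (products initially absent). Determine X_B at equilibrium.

X = 0.605

Let X = conversion of B; extent ξ = 3.58·X mol/L.
Concentrations: [B] = 3.58 − 3.58X; [D] = 10.7X.
K = [D]^3 / ([B]).
This equals 194 at X = 0.605 (the root in 0 < X < 1).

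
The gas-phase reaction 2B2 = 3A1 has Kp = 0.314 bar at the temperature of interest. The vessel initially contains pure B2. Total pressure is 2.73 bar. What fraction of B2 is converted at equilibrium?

Let X = conversion of B2 (basis 1 mol B2); extent of reaction ξ = 0.5X.
Moles: n_B2 = 1 − X; n_A1 = 1.5X.
Summing: n_T = 1 + 0.5X.
Mole fractions y_i = n_i/n_T; Kp = p_A1^3 / (p_B2^2) with p_i = y_i·P.
Setting this equal to 0.314 bar and taking the physical root (0 < X < 1) gives X = 0.273.

X = 0.273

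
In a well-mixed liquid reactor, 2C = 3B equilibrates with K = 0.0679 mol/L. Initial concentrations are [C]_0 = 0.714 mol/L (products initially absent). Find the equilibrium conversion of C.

X = 0.251

Let X = conversion of C; extent ξ = 0.714X/2 mol/L.
Concentrations: [C] = 0.714 − 0.714X; [B] = 1.07X.
K = [B]^3 / ([C]^2).
Equating to 0.0679 mol/L: the physical root is X = 0.251.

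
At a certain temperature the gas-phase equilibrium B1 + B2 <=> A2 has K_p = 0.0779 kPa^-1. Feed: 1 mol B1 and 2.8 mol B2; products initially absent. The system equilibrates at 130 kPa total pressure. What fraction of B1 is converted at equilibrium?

Basis: 1 mol B1 initially; let X = conversion of B1. Extent ξ = X.
Species balance: n_B1 = 1 − X; n_B2 = 2.8 − X; n_A2 = X.
Summing: n_T = 3.8 − X.
Mole fractions y_i = n_i/n_T; K_p = p_A2 / (p_B1 p_B2) with p_i = y_i·P.
Setting this equal to 0.0779 kPa^-1 and taking the physical root (0 < X < 1) gives X = 0.870.

X = 0.870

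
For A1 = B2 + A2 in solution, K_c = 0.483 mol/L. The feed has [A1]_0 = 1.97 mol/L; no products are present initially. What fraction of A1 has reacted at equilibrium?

X = 0.388

Let X = conversion of A1; extent ξ = 1.97·X mol/L.
Concentrations: [A1] = 1.97 − 1.97X; [B2] = 1.97X; [A2] = 1.97X.
K_c = [B2] [A2] / ([A1]).
Equating to 0.483 mol/L: the physical root is X = 0.388.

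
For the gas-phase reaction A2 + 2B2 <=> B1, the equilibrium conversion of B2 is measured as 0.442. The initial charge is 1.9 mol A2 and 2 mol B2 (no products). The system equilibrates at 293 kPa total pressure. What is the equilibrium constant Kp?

Let X = conversion of B2 (basis 2 mol B2); extent of reaction ξ = X.
At extent ξ: n_A2 = 1.9 − X; n_B2 = 2 − 2X; n_B1 = X.
n_T = Σnᵢ = 3.9 − 2X.
At X = 0.442: n_A2 = 1.46, n_B2 = 1.12, n_B1 = 0.442, n_T = 3.02.
p_i = (n_i/n_T)·P. Kp = p_B1 / (p_A2 p_B2^2) = 2.58e-05 kPa^-2.

Kp = 2.58e-05 kPa^-2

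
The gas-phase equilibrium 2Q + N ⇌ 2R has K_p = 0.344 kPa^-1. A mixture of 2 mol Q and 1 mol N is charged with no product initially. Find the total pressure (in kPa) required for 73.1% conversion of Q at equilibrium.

P = 181 kPa

Let X = conversion of Q (basis 2 mol Q); extent of reaction ξ = X.
Mole table: n_Q = 2 − 2X; n_N = 1 − X; n_R = 2X.
Summing: n_T = 3 − X.
K_p = p_R^2 / (p_Q^2 p_N) with p_i = (n_i/n_T)·P.
At X = 0.731: the mole-fraction product g(X) = Π y_i^ν_i = 62.29. Since K_p = g(X)·P^{-1}, P = (g/K_p)^(1/1) = (62.29/0.344)^(1/1) = 181 kPa.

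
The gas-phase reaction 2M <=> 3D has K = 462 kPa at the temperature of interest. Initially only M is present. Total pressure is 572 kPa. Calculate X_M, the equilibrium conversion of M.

Basis: 1 mol M initially; let X = conversion of M. Extent ξ = 0.5X.
Mole table: n_M = 1 − X; n_D = 1.5X.
Total moles n_T = 1 + 0.5X.
With p_i = (n_i/n_T)P, K = p_D^3 / (p_M^2).
Setting this equal to 462 kPa and taking the physical root (0 < X < 1) gives X = 0.447.

X = 0.447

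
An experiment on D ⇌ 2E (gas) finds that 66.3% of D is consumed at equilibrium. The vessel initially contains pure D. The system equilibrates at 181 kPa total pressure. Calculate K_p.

Take 1 mol D as basis and let X be its fractional conversion, so ξ = X.
Species balance: n_D = 1 − X; n_E = 2X.
Summing: n_T = 1 + X.
At X = 0.663: n_D = 0.337, n_E = 1.33, n_T = 1.66.
p_i = (n_i/n_T)·P. K_p = p_E^2 / (p_D) = 568 kPa.

K_p = 568 kPa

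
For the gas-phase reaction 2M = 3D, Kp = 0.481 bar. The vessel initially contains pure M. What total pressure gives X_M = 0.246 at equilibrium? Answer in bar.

P = 6.11 bar

Let X = conversion of M (basis 1 mol M); extent of reaction ξ = 0.5X.
Mole table: n_M = 1 − X; n_D = 1.5X.
n_T = Σnᵢ = 1 + 0.5X.
Kp = p_D^3 / (p_M^2) with p_i = (n_i/n_T)·P.
At X = 0.246: the mole-fraction product g(X) = Π y_i^ν_i = 0.0787. Since Kp = g(X)·P^{1}, P = (Kp/g)^(1/1) = (0.481/0.0787)^(1/1) = 6.11 bar.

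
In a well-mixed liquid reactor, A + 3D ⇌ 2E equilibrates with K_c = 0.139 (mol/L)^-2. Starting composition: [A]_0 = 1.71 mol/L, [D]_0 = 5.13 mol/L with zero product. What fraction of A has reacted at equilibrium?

X = 0.468

Let X = conversion of A; extent ξ = 1.71·X mol/L.
Concentrations: [A] = 1.71 − 1.71X; [D] = 5.13 − 5.13X; [E] = 3.42X.
K_c = [E]^2 / ([A] [D]^3).
Solving K_c = 0.139 for X ∈ (0,1): X = 0.468.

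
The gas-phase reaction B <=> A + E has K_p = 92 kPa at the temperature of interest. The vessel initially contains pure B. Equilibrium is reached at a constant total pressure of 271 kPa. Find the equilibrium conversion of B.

X = 0.503

Basis: 1 mol B initially; let X = conversion of B. Extent ξ = X.
At extent ξ: n_B = 1 − X; n_A = X; n_E = X.
Total moles n_T = 1 + X.
With p_i = (n_i/n_T)P, K_p = p_A p_E / (p_B).
This yields a degree-2 equation in X; solving on (0,1), X = 0.503.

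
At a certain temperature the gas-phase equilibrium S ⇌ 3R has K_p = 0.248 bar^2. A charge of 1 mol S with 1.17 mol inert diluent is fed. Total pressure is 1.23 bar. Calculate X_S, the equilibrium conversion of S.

X = 0.319

Take 1 mol S as basis and let X be its fractional conversion, so ξ = X.
Species balance: n_S = 1 − X; n_R = 3X; n_I = 1.17 (inert).
Summing: n_T = 2.17 + 2X.
With p_i = (n_i/n_T)P, K_p = p_R^3 / (p_S).
Equating to 0.248 bar^2 and solving on 0 < X < 1: X = 0.319.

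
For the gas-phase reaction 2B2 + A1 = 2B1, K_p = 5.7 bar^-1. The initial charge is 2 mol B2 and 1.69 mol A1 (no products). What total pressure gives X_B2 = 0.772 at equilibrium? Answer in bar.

P = 6.39 bar

Let X = conversion of B2 (basis 2 mol B2); extent of reaction ξ = X.
Mole table: n_B2 = 2 − 2X; n_A1 = 1.69 − X; n_B1 = 2X.
Summing: n_T = 3.69 − X.
K_p = p_B1^2 / (p_B2^2 p_A1) with p_i = (n_i/n_T)·P.
At X = 0.772: the mole-fraction product g(X) = Π y_i^ν_i = 36.44. Since K_p = g(X)·P^{-1}, P = (g/K_p)^(1/1) = (36.44/5.7)^(1/1) = 6.39 bar.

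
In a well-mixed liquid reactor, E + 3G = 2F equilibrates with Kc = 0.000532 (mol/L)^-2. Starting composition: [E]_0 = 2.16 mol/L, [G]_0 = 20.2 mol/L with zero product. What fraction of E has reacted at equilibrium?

X = 0.430

Let X = conversion of E; extent ξ = 2.16·X mol/L.
Concentrations: [E] = 2.16 − 2.16X; [G] = 20.2 − 6.48X; [F] = 4.32X.
Kc = [F]^2 / ([E] [G]^3).
Equating to 0.000532 (mol/L)^-2: the physical root is X = 0.430.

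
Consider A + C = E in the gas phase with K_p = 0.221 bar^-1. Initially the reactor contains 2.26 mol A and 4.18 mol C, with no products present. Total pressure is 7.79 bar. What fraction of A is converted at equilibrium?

Take 2.26 mol A as basis and let X be its fractional conversion, so ξ = 2.26X.
At extent ξ: n_A = 2.26 − 2.26X; n_C = 4.18 − 2.26X; n_E = 2.26X.
Summing: n_T = 6.44 − 2.26X.
y_i = n_i/n_T, p_i = y_i·P. K_p = p_E / (p_A p_C).
Equating to 0.221 bar^-1 and solving on 0 < X < 1: X = 0.497.

X = 0.497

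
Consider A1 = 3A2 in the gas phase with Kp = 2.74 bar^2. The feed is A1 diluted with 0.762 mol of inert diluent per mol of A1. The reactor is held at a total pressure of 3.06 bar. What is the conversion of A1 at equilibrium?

Let X = conversion of A1 (basis 1 mol A1); extent of reaction ξ = X.
Moles: n_A1 = 1 − X; n_A2 = 3X; n_I = 0.762 (inert).
n_T = Σnᵢ = 1.76 + 2X.
Mole fractions y_i = n_i/n_T; Kp = p_A2^3 / (p_A1) with p_i = y_i·P.
Equating to 2.74 bar^2 and solving on 0 < X < 1: X = 0.350.

X = 0.350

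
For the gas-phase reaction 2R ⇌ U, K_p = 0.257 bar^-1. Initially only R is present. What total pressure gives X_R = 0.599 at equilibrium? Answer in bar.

P = 5.08 bar

Take 1 mol R as basis and let X be its fractional conversion, so ξ = 0.5X.
Moles: n_R = 1 − X; n_U = 0.5X.
Total moles n_T = 1 − 0.5X.
K_p = p_U / (p_R^2) with p_i = (n_i/n_T)·P.
At X = 0.599: the mole-fraction product g(X) = Π y_i^ν_i = 1.305. Since K_p = g(X)·P^{-1}, P = (g/K_p)^(1/1) = (1.305/0.257)^(1/1) = 5.08 bar.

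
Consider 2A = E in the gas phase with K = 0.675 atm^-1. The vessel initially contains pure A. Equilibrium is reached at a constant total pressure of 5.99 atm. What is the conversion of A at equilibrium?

X = 0.759

Basis: 1 mol A initially; let X = conversion of A. Extent ξ = 0.5X.
At extent ξ: n_A = 1 − X; n_E = 0.5X.
Summing: n_T = 1 − 0.5X.
Mole fractions y_i = n_i/n_T; K = p_E / (p_A^2) with p_i = y_i·P.
Equating to 0.675 atm^-1 and solving on 0 < X < 1: X = 0.759.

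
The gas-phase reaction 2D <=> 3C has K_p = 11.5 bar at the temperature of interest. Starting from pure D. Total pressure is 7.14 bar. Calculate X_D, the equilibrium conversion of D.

X = 0.518

Let X = conversion of D (basis 1 mol D); extent of reaction ξ = 0.5X.
At extent ξ: n_D = 1 − X; n_C = 1.5X.
n_T = Σnᵢ = 1 + 0.5X.
With p_i = (n_i/n_T)P, K_p = p_C^3 / (p_D^2).
Equating to 11.5 bar and solving on 0 < X < 1: X = 0.518.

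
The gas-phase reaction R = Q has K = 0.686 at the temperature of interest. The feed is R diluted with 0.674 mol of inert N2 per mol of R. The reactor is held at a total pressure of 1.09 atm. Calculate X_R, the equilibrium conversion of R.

X = 0.407

Take 1 mol R as basis and let X be its fractional conversion, so ξ = X.
Moles: n_R = 1 − X; n_Q = X; n_I = 0.674 (inert).
n_T stays at 1.67 (no change in mole number).
With p_i = (n_i/n_T)P, K = p_Q / (p_R).
This yields a degree-1 equation in X; solving on (0,1), X = 0.407.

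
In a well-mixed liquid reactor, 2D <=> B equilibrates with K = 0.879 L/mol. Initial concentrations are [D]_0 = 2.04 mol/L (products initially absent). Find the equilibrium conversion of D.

X = 0.593

Let X = conversion of D; extent ξ = 2.04X/2 mol/L.
Concentrations: [D] = 2.04 − 2.04X; [B] = 1.02X.
K = [B] / ([D]^2).
Setting equal to 0.879 and solving for X on (0,1) gives X = 0.593.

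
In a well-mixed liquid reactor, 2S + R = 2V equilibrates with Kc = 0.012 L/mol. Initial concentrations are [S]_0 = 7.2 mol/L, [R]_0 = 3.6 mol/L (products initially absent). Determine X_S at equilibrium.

X = 0.160

Let X = conversion of S; extent ξ = 7.2X/2 mol/L.
Concentrations: [S] = 7.2 − 7.2X; [R] = 3.6 − 3.6X; [V] = 7.2X.
Kc = [V]^2 / ([S]^2 [R]).
This equals 0.012 at X = 0.160 (the root in 0 < X < 1).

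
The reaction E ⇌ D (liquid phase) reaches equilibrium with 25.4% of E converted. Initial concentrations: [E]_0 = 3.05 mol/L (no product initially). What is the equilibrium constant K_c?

K_c = 0.34

Let X = conversion of E.
Concentrations: [E] = 3.05 − 3.05X; [D] = 3.05X.
At X = 0.254: [E] = 2.28, [D] = 0.775.
K_c = [D] / ([E]) = 0.34.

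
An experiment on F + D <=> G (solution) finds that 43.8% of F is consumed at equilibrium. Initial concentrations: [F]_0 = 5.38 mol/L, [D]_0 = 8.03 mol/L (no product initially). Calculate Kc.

Kc = 0.137 L/mol

Let X = conversion of F.
Concentrations: [F] = 5.38 − 5.38X; [D] = 8.03 − 5.38X; [G] = 5.38X.
At X = 0.438: [F] = 3.02, [D] = 5.67, [G] = 2.36.
Kc = [G] / ([F] [D]) = 0.137 L/mol.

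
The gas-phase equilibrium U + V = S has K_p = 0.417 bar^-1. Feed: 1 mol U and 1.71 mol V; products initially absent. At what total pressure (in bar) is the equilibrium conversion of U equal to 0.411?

P = 2.96 bar

Basis: 1 mol U initially; let X = conversion of U. Extent ξ = X.
At extent ξ: n_U = 1 − X; n_V = 1.71 − X; n_S = X.
n_T = Σnᵢ = 2.71 − X.
K_p = p_S / (p_U p_V) with p_i = (n_i/n_T)·P.
At X = 0.411: the mole-fraction product g(X) = Π y_i^ν_i = 1.235. Since K_p = g(X)·P^{-1}, P = (g/K_p)^(1/1) = (1.235/0.417)^(1/1) = 2.96 bar.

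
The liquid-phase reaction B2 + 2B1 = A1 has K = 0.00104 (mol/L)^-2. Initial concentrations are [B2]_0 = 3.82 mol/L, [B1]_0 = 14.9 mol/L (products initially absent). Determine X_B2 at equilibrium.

X = 0.162

Let X = conversion of B2; extent ξ = 3.82·X mol/L.
Concentrations: [B2] = 3.82 − 3.82X; [B1] = 14.9 − 7.64X; [A1] = 3.82X.
K = [A1] / ([B2] [B1]^2).
Equating to 0.00104 (mol/L)^-2: the physical root is X = 0.162.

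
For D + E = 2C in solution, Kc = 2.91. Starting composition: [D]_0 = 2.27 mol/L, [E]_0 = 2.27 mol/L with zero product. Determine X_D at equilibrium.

Let X = conversion of D; extent ξ = 2.27·X mol/L.
Concentrations: [D] = 2.27 − 2.27X; [E] = 2.27 − 2.27X; [C] = 4.54X.
Kc = [C]^2 / ([D] [E]).
Equating to 2.91: the physical root is X = 0.460.

X = 0.460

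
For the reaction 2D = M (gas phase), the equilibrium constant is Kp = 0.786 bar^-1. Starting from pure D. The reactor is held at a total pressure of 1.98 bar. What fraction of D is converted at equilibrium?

Take 1 mol D as basis and let X be its fractional conversion, so ξ = 0.5X.
At extent ξ: n_D = 1 − X; n_M = 0.5X.
n_T = Σnᵢ = 1 − 0.5X.
With p_i = (n_i/n_T)P, Kp = p_M / (p_D^2).
Substituting and setting equal to 0.786 bar^-1 gives a polynomial in X; the root in (0,1) is X = 0.628.

X = 0.628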